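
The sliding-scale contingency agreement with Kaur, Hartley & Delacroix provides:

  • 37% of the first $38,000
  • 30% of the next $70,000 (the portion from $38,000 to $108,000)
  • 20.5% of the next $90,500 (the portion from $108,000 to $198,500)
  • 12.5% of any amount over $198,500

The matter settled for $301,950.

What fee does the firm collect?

$66,543.75

First $38,000 at 37% = $14,060.00
Next $70,000 at 30% = $21,000.00
Next $90,500 at 20.5% = $18,552.50
Remaining $103,450 at 12.5% = $12,931.25
Fee: $14,060.00 + $21,000.00 + $18,552.50 + $12,931.25 = $66,543.75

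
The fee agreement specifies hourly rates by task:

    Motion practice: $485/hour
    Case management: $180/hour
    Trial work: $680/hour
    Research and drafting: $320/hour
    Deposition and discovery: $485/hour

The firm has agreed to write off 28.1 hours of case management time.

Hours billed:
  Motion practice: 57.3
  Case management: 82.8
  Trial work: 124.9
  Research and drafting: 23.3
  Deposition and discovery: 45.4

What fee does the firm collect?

Motion practice: 57.3 × $485 = $27,790.50
Case management: 82.8 × $180 = $14,904.00
Trial work: 124.9 × $680 = $84,932.00
Research and drafting: 23.3 × $320 = $7,456.00
Deposition and discovery: 45.4 × $485 = $22,019.00
Subtotal: $157,101.50
Write-off: 28.1 × $180 = $5,058.00
Total: $157,101.50 − $5,058.00 = $152,043.50

$152,043.50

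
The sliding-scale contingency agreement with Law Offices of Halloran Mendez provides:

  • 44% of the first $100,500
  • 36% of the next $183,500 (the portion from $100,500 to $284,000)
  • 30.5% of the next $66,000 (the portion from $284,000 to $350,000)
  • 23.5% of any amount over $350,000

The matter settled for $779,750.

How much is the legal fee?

$231,401.25

First $100,500 at 44% = $44,220.00
Next $183,500 at 36% = $66,060.00
Next $66,000 at 30.5% = $20,130.00
Remaining $429,750 at 23.5% = $100,991.25
Fee: $44,220.00 + $66,060.00 + $20,130.00 + $100,991.25 = $231,401.25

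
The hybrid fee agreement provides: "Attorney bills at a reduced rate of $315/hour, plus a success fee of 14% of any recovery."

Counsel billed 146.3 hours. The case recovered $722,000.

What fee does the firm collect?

Hourly: 146.3 × $315 = $46,084.50
Success fee: 14% of $722,000 = $101,080.00
Total: $46,084.50 + $101,080.00 = $147,164.50

$147,164.50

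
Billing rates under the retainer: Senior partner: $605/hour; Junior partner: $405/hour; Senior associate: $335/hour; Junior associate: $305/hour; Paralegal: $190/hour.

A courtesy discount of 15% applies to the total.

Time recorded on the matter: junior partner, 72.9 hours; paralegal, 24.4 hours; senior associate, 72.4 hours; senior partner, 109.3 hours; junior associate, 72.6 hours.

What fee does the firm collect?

Senior partner: 109.3 × $605 = $66,126.50
Junior partner: 72.9 × $405 = $29,524.50
Senior associate: 72.4 × $335 = $24,254.00
Junior associate: 72.6 × $305 = $22,143.00
Paralegal: 24.4 × $190 = $4,636.00
Subtotal: $146,684.00
Less 15% discount: −$22,002.60
Total: $146,684.00 − $22,002.60 = $124,681.40

$124,681.40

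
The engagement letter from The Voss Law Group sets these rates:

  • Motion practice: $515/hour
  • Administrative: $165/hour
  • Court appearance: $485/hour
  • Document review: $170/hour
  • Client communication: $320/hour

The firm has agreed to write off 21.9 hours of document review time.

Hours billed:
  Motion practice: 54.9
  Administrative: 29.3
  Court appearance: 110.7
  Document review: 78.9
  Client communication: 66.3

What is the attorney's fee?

Motion practice: 54.9 × $515 = $28,273.50
Administrative: 29.3 × $165 = $4,834.50
Court appearance: 110.7 × $485 = $53,689.50
Document review: 78.9 × $170 = $13,413.00
Client communication: 66.3 × $320 = $21,216.00
Subtotal: $121,426.50
Write-off: 21.9 × $170 = $3,723.00
Total: $121,426.50 − $3,723.00 = $117,703.50

$117,703.50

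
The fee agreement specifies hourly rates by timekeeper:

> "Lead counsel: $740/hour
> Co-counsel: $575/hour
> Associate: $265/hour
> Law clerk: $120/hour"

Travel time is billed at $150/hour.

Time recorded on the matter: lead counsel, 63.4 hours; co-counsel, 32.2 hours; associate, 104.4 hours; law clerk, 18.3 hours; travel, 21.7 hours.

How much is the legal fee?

$98,548.00

Lead counsel: 63.4 × $740 = $46,916.00
Co-counsel: 32.2 × $575 = $18,515.00
Associate: 104.4 × $265 = $27,666.00
Law clerk: 18.3 × $120 = $2,196.00
Subtotal: $46,916.00 + $18,515.00 + $27,666.00 + $2,196.00 = $95,293.00
Travel: 21.7 × $150 = $3,255.00
Total: $95,293.00 + $3,255.00 = $98,548.00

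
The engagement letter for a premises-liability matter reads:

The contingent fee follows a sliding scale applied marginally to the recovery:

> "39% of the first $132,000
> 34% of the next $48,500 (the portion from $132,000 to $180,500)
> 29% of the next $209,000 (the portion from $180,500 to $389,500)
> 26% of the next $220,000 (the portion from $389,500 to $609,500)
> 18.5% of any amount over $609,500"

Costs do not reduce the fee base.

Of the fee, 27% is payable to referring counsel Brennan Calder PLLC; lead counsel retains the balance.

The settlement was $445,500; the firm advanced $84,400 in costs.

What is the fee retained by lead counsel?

$104,492.20

Fee base is the gross recovery, $445,500; costs are reimbursed separately.
First $132,000 at 39% = $51,480.00
Next $48,500 at 34% = $16,490.00
Next $209,000 at 29% = $60,610.00
Remaining $56,000 at 26% = $14,560.00
Fee: $51,480.00 + $16,490.00 + $60,610.00 + $14,560.00 = $143,140.00
Referral share: 27% of $143,140.00 = $38,647.80; lead counsel retains $143,140.00 − $38,647.80 = $104,492.20.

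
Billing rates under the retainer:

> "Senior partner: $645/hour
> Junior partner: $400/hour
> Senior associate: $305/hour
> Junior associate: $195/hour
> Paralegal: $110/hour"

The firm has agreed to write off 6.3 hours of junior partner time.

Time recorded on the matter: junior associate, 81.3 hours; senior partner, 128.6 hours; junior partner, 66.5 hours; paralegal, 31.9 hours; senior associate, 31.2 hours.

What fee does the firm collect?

$135,905.50

Senior partner: 128.6 × $645 = $82,947.00
Junior partner: 66.5 × $400 = $26,600.00
Senior associate: 31.2 × $305 = $9,516.00
Junior associate: 81.3 × $195 = $15,853.50
Paralegal: 31.9 × $110 = $3,509.00
Subtotal: $138,425.50
Write-off: 6.3 × $400 = $2,520.00
Total: $138,425.50 − $2,520.00 = $135,905.50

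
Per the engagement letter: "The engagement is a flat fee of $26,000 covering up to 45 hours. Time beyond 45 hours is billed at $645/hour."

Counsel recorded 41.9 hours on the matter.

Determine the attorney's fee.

$26,000.00

41.9 hours is within the 45-hour scope; only the flat fee applies.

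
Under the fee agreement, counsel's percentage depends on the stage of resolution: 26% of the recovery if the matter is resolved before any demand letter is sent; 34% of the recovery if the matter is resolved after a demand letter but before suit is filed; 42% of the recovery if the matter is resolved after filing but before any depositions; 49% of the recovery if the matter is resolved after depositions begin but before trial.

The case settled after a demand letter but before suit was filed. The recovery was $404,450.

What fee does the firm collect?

$137,513.00

The matter settled after a demand letter but before suit was filed, so the 34% rate applies.
$404,450 × 34% = $137,513.00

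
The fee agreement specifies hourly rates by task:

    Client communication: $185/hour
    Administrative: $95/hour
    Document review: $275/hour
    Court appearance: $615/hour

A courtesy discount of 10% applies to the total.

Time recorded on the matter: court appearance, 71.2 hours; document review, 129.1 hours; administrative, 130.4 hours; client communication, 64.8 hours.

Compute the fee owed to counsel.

Client communication: 64.8 × $185 = $11,988.00
Administrative: 130.4 × $95 = $12,388.00
Document review: 129.1 × $275 = $35,502.50
Court appearance: 71.2 × $615 = $43,788.00
Subtotal: $103,666.50
Less 10% discount: −$10,366.65
Total: $103,666.50 − $10,366.65 = $93,299.85

$93,299.85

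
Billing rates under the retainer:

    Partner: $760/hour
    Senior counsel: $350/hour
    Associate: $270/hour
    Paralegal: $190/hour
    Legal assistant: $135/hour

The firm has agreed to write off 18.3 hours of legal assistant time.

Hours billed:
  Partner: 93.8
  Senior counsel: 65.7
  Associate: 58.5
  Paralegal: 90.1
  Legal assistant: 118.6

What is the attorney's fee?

$140,737.50

Partner: 93.8 × $760 = $71,288.00
Senior counsel: 65.7 × $350 = $22,995.00
Associate: 58.5 × $270 = $15,795.00
Paralegal: 90.1 × $190 = $17,119.00
Legal assistant: 118.6 × $135 = $16,011.00
Subtotal: $143,208.00
Write-off: 18.3 × $135 = $2,470.50
Total: $143,208.00 − $2,470.50 = $140,737.50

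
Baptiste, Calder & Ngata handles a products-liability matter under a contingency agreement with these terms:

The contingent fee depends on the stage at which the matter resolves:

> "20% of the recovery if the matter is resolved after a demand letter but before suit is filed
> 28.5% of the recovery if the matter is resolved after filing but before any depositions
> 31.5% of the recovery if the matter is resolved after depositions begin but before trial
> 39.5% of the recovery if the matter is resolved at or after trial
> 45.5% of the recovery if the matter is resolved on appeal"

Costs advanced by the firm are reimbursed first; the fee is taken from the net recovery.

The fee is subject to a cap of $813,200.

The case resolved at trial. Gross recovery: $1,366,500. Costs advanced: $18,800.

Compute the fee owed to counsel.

$532,341.50

Fee base (net of costs): $1,366,500 − $18,800 = $1,347,700
The matter resolved at trial, so the 39.5% rate applies.
$1,347,700 × 39.5% = $532,341.50
$532,341.50 is under the $813,200 cap.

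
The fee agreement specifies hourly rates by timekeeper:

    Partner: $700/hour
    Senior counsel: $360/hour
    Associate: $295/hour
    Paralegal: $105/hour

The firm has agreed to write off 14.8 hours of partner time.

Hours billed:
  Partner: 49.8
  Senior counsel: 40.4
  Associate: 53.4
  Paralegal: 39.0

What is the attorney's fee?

$58,892.00

Partner: 49.8 × $700 = $34,860.00
Senior counsel: 40.4 × $360 = $14,544.00
Associate: 53.4 × $295 = $15,753.00
Paralegal: 39.0 × $105 = $4,095.00
Subtotal: $69,252.00
Write-off: 14.8 × $700 = $10,360.00
Total: $69,252.00 − $10,360.00 = $58,892.00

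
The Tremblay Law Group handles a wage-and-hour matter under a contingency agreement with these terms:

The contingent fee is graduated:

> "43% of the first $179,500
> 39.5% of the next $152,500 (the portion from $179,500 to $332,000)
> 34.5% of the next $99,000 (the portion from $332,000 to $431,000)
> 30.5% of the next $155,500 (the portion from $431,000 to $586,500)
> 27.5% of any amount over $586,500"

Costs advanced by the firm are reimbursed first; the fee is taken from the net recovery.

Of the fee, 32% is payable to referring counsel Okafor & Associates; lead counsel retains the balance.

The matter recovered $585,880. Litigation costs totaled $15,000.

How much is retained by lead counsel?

$145,683.81

Fee base (net of costs): $585,880 − $15,000 = $570,880
First $179,500 at 43% = $77,185.00
Next $152,500 at 39.5% = $60,237.50
Next $99,000 at 34.5% = $34,155.00
Remaining $139,880 at 30.5% = $42,663.40
Fee: $77,185.00 + $60,237.50 + $34,155.00 + $42,663.40 = $214,240.90
Referral share: 32% of $214,240.90 = $68,557.09; lead counsel retains $214,240.90 − $68,557.09 = $145,683.81.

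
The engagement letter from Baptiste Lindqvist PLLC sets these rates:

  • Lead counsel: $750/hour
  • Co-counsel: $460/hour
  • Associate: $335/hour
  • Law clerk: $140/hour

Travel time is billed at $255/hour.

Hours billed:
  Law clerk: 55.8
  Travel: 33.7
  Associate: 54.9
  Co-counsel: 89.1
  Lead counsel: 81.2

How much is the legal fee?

Lead counsel: 81.2 × $750 = $60,900.00
Co-counsel: 89.1 × $460 = $40,986.00
Associate: 54.9 × $335 = $18,391.50
Law clerk: 55.8 × $140 = $7,812.00
Subtotal: $60,900.00 + $40,986.00 + $18,391.50 + $7,812.00 = $128,089.50
Travel: 33.7 × $255 = $8,593.50
Total: $128,089.50 + $8,593.50 = $136,683.00

$136,683.00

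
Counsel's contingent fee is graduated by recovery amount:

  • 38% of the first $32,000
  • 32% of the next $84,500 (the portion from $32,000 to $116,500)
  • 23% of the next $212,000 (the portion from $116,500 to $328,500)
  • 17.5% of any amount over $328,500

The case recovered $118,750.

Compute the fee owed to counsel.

$39,717.50

First $32,000 at 38% = $12,160.00
Next $84,500 at 32% = $27,040.00
Remaining $2,250 at 23% = $517.50
Fee: $12,160.00 + $27,040.00 + $517.50 = $39,717.50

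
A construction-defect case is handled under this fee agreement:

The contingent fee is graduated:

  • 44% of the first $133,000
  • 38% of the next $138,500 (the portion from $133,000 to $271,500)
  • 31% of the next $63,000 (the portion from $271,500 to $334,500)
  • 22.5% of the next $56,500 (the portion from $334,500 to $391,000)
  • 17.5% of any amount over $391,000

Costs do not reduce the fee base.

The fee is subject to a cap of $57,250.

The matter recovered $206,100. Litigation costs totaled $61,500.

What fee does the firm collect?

Fee base is the gross recovery, $206,100; costs are reimbursed separately.
First $133,000 at 44% = $58,520.00
Remaining $73,100 at 38% = $27,778.00
Fee: $58,520.00 + $27,778.00 = $86,298.00
$86,298.00 exceeds the $57,250 cap, so the fee is capped at $57,250.00.

$57,250.00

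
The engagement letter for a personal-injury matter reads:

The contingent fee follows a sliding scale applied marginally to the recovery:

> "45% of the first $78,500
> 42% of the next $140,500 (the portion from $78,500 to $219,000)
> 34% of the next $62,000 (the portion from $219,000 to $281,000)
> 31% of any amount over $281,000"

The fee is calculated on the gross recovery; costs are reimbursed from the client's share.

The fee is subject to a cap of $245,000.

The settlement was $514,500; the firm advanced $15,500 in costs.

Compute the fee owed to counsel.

Fee base is the gross recovery, $514,500; costs are reimbursed separately.
First $78,500 at 45% = $35,325.00
Next $140,500 at 42% = $59,010.00
Next $62,000 at 34% = $21,080.00
Remaining $233,500 at 31% = $72,385.00
Fee: $35,325.00 + $59,010.00 + $21,080.00 + $72,385.00 = $187,800.00
$187,800.00 is under the $245,000 cap.

$187,800.00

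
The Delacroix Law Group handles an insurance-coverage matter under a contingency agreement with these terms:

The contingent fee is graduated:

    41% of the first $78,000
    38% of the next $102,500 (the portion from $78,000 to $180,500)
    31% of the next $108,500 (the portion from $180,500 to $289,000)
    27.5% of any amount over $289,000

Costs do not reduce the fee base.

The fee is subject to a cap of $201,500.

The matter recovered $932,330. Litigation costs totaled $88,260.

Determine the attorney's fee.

$201,500.00

Fee base is the gross recovery, $932,330; costs are reimbursed separately.
First $78,000 at 41% = $31,980.00
Next $102,500 at 38% = $38,950.00
Next $108,500 at 31% = $33,635.00
Remaining $643,330 at 27.5% = $176,915.75
Fee: $31,980.00 + $38,950.00 + $33,635.00 + $176,915.75 = $281,480.75
$281,480.75 exceeds the $201,500 cap, so the fee is capped at $201,500.00.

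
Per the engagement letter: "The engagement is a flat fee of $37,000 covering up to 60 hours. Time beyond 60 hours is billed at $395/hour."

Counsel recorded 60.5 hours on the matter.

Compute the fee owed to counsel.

$37,197.50

Flat fee: $37,000.00
Excess hours: 60.5 − 60 = 0.5
Overrun: 0.5 × $395 = $197.50
Total: $37,000.00 + $197.50 = $37,197.50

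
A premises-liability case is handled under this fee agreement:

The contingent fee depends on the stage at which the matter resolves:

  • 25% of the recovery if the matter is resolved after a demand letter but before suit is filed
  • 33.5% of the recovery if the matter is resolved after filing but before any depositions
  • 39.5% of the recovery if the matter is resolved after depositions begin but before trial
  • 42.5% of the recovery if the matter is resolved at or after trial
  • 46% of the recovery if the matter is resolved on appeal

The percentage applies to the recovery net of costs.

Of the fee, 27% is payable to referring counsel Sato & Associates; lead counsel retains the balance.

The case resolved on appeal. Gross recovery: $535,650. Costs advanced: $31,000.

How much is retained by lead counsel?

Fee base (net of costs): $535,650 − $31,000 = $504,650
The matter resolved on appeal, so the 46% rate applies.
$504,650 × 46% = $232,139.00
Referral share: 27% of $232,139.00 = $62,677.53; lead counsel retains $232,139.00 − $62,677.53 = $169,461.47.

$169,461.47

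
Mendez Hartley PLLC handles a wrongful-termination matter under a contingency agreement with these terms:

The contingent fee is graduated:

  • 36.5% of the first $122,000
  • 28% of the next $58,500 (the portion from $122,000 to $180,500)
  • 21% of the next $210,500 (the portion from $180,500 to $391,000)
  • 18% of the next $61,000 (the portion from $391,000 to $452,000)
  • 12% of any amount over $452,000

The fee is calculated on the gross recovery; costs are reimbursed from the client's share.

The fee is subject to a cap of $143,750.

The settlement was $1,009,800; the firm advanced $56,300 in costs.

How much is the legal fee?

$143,750.00

Fee base is the gross recovery, $1,009,800; costs are reimbursed separately.
First $122,000 at 36.5% = $44,530.00
Next $58,500 at 28% = $16,380.00
Next $210,500 at 21% = $44,205.00
Next $61,000 at 18% = $10,980.00
Remaining $557,800 at 12% = $66,936.00
Fee: $44,530.00 + $16,380.00 + $44,205.00 + $10,980.00 + $66,936.00 = $183,031.00
$183,031.00 exceeds the $143,750 cap, so the fee is capped at $143,750.00.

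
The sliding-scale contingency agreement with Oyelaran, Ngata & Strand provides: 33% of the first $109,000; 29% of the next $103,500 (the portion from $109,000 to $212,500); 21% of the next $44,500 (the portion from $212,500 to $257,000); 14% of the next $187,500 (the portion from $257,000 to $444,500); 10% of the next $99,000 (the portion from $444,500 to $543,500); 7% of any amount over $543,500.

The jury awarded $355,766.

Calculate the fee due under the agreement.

$89,157.24

First $109,000 at 33% = $35,970.00
Next $103,500 at 29% = $30,015.00
Next $44,500 at 21% = $9,345.00
Remaining $98,766 at 14% = $13,827.24
Fee: $35,970.00 + $30,015.00 + $9,345.00 + $13,827.24 = $89,157.24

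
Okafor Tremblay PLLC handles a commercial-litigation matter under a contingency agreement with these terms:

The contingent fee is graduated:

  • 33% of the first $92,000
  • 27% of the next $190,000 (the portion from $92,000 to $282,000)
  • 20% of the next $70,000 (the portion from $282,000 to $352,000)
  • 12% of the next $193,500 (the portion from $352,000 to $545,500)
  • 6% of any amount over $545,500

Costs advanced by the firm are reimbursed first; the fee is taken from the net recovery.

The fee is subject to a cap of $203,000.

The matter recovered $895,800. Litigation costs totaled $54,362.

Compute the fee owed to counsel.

$136,636.28

Fee base (net of costs): $895,800 − $54,362 = $841,438
First $92,000 at 33% = $30,360.00
Next $190,000 at 27% = $51,300.00
Next $70,000 at 20% = $14,000.00
Next $193,500 at 12% = $23,220.00
Remaining $295,938 at 6% = $17,756.28
Fee: $30,360.00 + $51,300.00 + $14,000.00 + $23,220.00 + $17,756.28 = $136,636.28
$136,636.28 is under the $203,000 cap.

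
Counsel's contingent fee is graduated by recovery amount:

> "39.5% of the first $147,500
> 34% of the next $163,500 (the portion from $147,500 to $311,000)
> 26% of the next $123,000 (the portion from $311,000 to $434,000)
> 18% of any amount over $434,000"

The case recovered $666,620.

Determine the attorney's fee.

First $147,500 at 39.5% = $58,262.50
Next $163,500 at 34% = $55,590.00
Next $123,000 at 26% = $31,980.00
Remaining $232,620 at 18% = $41,871.60
Fee: $58,262.50 + $55,590.00 + $31,980.00 + $41,871.60 = $187,704.10

$187,704.10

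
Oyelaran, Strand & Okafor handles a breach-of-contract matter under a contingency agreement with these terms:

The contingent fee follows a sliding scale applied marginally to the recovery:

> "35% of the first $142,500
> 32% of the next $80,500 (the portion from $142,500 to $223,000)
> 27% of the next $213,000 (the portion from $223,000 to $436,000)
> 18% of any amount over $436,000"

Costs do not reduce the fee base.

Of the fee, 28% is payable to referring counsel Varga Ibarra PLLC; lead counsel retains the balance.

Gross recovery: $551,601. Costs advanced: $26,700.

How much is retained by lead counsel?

Fee base is the gross recovery, $551,601; costs are reimbursed separately.
First $142,500 at 35% = $49,875.00
Next $80,500 at 32% = $25,760.00
Next $213,000 at 27% = $57,510.00
Remaining $115,601 at 18% = $20,808.18
Fee: $49,875.00 + $25,760.00 + $57,510.00 + $20,808.18 = $153,953.18
Referral share: 28% of $153,953.18 = $43,106.89; lead counsel retains $153,953.18 − $43,106.89 = $110,846.29.

$110,846.29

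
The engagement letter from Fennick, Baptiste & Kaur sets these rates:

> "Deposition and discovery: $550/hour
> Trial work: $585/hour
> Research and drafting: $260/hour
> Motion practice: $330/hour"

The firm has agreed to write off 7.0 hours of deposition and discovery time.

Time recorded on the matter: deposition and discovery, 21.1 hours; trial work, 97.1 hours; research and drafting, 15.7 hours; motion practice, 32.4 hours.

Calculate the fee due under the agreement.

Deposition and discovery: 21.1 × $550 = $11,605.00
Trial work: 97.1 × $585 = $56,803.50
Research and drafting: 15.7 × $260 = $4,082.00
Motion practice: 32.4 × $330 = $10,692.00
Subtotal: $83,182.50
Write-off: 7.0 × $550 = $3,850.00
Total: $83,182.50 − $3,850.00 = $79,332.50

$79,332.50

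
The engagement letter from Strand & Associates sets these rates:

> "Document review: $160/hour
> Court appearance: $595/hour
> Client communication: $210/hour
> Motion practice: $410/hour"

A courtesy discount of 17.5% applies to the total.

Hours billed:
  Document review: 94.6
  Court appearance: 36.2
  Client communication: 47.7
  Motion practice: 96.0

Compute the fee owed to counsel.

$70,992.90

Document review: 94.6 × $160 = $15,136.00
Court appearance: 36.2 × $595 = $21,539.00
Client communication: 47.7 × $210 = $10,017.00
Motion practice: 96.0 × $410 = $39,360.00
Subtotal: $86,052.00
Less 17.5% discount: −$15,059.10
Total: $86,052.00 − $15,059.10 = $70,992.90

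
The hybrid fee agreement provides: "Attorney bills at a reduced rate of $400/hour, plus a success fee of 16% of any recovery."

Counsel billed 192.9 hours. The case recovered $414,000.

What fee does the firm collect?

$143,400.00

Hourly: 192.9 × $400 = $77,160.00
Success fee: 16% of $414,000 = $66,240.00
Total: $77,160.00 + $66,240.00 = $143,400.00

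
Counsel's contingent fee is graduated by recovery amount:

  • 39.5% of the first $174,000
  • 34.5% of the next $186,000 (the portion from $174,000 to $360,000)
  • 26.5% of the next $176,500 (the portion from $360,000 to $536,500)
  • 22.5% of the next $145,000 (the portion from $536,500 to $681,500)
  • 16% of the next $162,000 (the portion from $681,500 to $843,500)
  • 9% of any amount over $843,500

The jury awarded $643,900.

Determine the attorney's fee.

First $174,000 at 39.5% = $68,730.00
Next $186,000 at 34.5% = $64,170.00
Next $176,500 at 26.5% = $46,772.50
Remaining $107,400 at 22.5% = $24,165.00
Fee: $68,730.00 + $64,170.00 + $46,772.50 + $24,165.00 = $203,837.50

$203,837.50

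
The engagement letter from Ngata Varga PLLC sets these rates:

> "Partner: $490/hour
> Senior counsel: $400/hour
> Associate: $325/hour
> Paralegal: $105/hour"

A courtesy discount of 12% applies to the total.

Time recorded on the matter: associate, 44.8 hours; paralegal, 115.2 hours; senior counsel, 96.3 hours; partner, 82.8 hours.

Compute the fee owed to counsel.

$93,058.24

Partner: 82.8 × $490 = $40,572.00
Senior counsel: 96.3 × $400 = $38,520.00
Associate: 44.8 × $325 = $14,560.00
Paralegal: 115.2 × $105 = $12,096.00
Subtotal: $105,748.00
Less 12% discount: −$12,689.76
Total: $105,748.00 − $12,689.76 = $93,058.24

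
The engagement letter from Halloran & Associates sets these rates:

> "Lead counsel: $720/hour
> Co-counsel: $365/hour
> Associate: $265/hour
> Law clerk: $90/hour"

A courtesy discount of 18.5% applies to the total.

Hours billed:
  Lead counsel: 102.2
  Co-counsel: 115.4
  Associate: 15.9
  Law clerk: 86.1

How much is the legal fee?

$104,049.01

Lead counsel: 102.2 × $720 = $73,584.00
Co-counsel: 115.4 × $365 = $42,121.00
Associate: 15.9 × $265 = $4,213.50
Law clerk: 86.1 × $90 = $7,749.00
Subtotal: $127,667.50
Less 18.5% discount: −$23,618.49
Total: $127,667.50 − $23,618.49 = $104,049.01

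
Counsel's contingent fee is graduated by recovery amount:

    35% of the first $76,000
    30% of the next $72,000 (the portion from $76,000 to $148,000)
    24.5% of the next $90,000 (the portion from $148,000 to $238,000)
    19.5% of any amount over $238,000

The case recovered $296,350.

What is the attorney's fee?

$81,628.25

First $76,000 at 35% = $26,600.00
Next $72,000 at 30% = $21,600.00
Next $90,000 at 24.5% = $22,050.00
Remaining $58,350 at 19.5% = $11,378.25
Fee: $26,600.00 + $21,600.00 + $22,050.00 + $11,378.25 = $81,628.25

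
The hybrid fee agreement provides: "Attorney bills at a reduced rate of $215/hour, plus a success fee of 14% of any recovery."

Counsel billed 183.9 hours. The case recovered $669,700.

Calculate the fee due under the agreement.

Hourly: 183.9 × $215 = $39,538.50
Success fee: 14% of $669,700 = $93,758.00
Total: $39,538.50 + $93,758.00 = $133,296.50

$133,296.50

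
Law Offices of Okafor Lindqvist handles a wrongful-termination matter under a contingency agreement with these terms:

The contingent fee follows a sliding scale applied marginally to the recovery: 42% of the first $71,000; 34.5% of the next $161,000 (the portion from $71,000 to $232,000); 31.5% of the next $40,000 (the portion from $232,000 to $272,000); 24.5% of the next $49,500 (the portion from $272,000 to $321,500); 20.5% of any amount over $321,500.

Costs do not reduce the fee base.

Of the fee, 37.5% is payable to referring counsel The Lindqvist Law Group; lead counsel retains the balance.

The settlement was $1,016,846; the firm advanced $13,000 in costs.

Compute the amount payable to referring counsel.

$94,739.41

Fee base is the gross recovery, $1,016,846; costs are reimbursed separately.
First $71,000 at 42% = $29,820.00
Next $161,000 at 34.5% = $55,545.00
Next $40,000 at 31.5% = $12,600.00
Next $49,500 at 24.5% = $12,127.50
Remaining $695,346 at 20.5% = $142,545.93
Fee: $29,820.00 + $55,545.00 + $12,600.00 + $12,127.50 + $142,545.93 = $252,638.43
Referral share: 37.5% of $252,638.43 = $94,739.41; lead counsel retains $252,638.43 − $94,739.41 = $157,899.02.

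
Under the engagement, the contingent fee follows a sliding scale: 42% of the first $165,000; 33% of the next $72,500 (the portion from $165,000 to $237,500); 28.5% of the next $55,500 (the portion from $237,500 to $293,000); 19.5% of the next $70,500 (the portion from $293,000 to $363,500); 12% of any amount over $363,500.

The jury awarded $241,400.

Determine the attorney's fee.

First $165,000 at 42% = $69,300.00
Next $72,500 at 33% = $23,925.00
Remaining $3,900 at 28.5% = $1,111.50
Fee: $69,300.00 + $23,925.00 + $1,111.50 = $94,336.50

$94,336.50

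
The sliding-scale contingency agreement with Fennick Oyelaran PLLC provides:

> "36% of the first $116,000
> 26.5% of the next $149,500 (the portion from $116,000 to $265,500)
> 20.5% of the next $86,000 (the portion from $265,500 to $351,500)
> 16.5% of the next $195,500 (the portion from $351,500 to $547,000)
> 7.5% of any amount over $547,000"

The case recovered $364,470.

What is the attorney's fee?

$101,147.55

First $116,000 at 36% = $41,760.00
Next $149,500 at 26.5% = $39,617.50
Next $86,000 at 20.5% = $17,630.00
Remaining $12,970 at 16.5% = $2,140.05
Fee: $41,760.00 + $39,617.50 + $17,630.00 + $2,140.05 = $101,147.55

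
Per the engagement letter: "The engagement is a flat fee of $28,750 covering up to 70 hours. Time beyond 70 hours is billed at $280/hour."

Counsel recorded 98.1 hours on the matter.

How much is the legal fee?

Flat fee: $28,750.00
Excess hours: 98.1 − 70 = 28.1
Overrun: 28.1 × $280 = $7,868.00
Total: $28,750.00 + $7,868.00 = $36,618.00

$36,618.00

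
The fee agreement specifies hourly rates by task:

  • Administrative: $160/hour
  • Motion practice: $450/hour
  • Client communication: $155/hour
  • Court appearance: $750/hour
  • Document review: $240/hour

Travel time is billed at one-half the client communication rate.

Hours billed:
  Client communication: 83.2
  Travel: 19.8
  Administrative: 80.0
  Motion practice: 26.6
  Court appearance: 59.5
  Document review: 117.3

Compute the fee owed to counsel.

Administrative: 80.0 × $160 = $12,800.00
Motion practice: 26.6 × $450 = $11,970.00
Client communication: 83.2 × $155 = $12,896.00
Court appearance: 59.5 × $750 = $44,625.00
Document review: 117.3 × $240 = $28,152.00
Subtotal: $12,800.00 + $11,970.00 + $12,896.00 + $44,625.00 + $28,152.00 = $110,443.00
Travel: 19.8 × ($155 ÷ 2) = 19.8 × $77.50 = $1,534.50
Total: $110,443.00 + $1,534.50 = $111,977.50

$111,977.50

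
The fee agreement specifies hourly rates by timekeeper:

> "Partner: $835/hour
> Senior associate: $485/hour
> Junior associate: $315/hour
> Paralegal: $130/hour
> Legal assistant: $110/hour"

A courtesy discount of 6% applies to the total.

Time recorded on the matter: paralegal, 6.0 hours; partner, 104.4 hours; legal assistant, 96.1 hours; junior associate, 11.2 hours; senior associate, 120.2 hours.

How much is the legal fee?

Partner: 104.4 × $835 = $87,174.00
Senior associate: 120.2 × $485 = $58,297.00
Junior associate: 11.2 × $315 = $3,528.00
Paralegal: 6.0 × $130 = $780.00
Legal assistant: 96.1 × $110 = $10,571.00
Subtotal: $160,350.00
Less 6% discount: −$9,621.00
Total: $160,350.00 − $9,621.00 = $150,729.00

$150,729.00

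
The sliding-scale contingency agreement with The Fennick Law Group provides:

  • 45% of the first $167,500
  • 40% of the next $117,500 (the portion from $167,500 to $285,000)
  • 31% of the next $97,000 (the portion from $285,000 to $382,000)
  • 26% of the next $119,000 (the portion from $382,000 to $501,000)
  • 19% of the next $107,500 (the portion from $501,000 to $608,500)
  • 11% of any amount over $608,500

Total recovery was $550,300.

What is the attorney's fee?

$192,752.00

First $167,500 at 45% = $75,375.00
Next $117,500 at 40% = $47,000.00
Next $97,000 at 31% = $30,070.00
Next $119,000 at 26% = $30,940.00
Remaining $49,300 at 19% = $9,367.00
Fee: $75,375.00 + $47,000.00 + $30,070.00 + $30,940.00 + $9,367.00 = $192,752.00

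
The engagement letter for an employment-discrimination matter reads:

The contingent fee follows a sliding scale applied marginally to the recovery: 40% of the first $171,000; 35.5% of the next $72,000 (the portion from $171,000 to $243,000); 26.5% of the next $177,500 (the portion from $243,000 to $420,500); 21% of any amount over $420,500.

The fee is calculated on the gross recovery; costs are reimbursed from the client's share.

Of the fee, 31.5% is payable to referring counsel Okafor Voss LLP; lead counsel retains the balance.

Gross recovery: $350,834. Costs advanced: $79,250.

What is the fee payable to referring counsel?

Fee base is the gross recovery, $350,834; costs are reimbursed separately.
First $171,000 at 40% = $68,400.00
Next $72,000 at 35.5% = $25,560.00
Remaining $107,834 at 26.5% = $28,576.01
Fee: $68,400.00 + $25,560.00 + $28,576.01 = $122,536.01
Referral share: 31.5% of $122,536.01 = $38,598.84; lead counsel retains $122,536.01 − $38,598.84 = $83,937.17.

$38,598.84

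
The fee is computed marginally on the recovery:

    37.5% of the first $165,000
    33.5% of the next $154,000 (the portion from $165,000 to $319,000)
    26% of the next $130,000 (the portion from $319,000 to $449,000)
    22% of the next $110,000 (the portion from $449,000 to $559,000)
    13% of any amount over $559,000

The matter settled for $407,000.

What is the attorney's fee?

First $165,000 at 37.5% = $61,875.00
Next $154,000 at 33.5% = $51,590.00
Remaining $88,000 at 26% = $22,880.00
Fee: $61,875.00 + $51,590.00 + $22,880.00 = $136,345.00

$136,345.00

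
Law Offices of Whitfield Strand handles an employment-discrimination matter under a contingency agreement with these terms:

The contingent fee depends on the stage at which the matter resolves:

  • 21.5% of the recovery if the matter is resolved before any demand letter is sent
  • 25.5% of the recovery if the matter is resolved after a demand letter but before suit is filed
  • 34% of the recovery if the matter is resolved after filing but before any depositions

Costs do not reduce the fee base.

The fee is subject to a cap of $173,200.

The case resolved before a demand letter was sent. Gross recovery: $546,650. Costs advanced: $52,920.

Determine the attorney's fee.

Fee base is the gross recovery, $546,650; costs are reimbursed separately.
The matter resolved before a demand letter was sent, so the 21.5% rate applies.
$546,650 × 21.5% = $117,529.75
$117,529.75 is under the $173,200 cap.

$117,529.75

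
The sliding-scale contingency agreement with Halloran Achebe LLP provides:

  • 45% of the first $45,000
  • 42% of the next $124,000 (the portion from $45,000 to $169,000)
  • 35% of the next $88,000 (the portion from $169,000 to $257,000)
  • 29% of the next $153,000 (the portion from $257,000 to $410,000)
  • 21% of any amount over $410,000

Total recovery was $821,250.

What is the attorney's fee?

$233,862.50

First $45,000 at 45% = $20,250.00
Next $124,000 at 42% = $52,080.00
Next $88,000 at 35% = $30,800.00
Next $153,000 at 29% = $44,370.00
Remaining $411,250 at 21% = $86,362.50
Fee: $20,250.00 + $52,080.00 + $30,800.00 + $44,370.00 + $86,362.50 = $233,862.50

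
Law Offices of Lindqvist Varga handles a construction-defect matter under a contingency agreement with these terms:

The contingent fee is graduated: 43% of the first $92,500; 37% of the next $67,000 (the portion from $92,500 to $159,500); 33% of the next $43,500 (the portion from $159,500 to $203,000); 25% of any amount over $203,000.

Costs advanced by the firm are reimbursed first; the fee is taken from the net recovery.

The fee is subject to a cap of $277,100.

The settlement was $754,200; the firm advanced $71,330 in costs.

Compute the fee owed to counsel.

Fee base (net of costs): $754,200 − $71,330 = $682,870
First $92,500 at 43% = $39,775.00
Next $67,000 at 37% = $24,790.00
Next $43,500 at 33% = $14,355.00
Remaining $479,870 at 25% = $119,967.50
Fee: $39,775.00 + $24,790.00 + $14,355.00 + $119,967.50 = $198,887.50
$198,887.50 is under the $277,100 cap.

$198,887.50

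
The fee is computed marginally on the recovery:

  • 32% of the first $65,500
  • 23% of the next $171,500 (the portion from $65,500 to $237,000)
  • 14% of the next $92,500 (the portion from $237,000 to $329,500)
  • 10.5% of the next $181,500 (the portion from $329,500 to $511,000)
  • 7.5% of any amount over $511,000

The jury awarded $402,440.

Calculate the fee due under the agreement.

$81,013.70

First $65,500 at 32% = $20,960.00
Next $171,500 at 23% = $39,445.00
Next $92,500 at 14% = $12,950.00
Remaining $72,940 at 10.5% = $7,658.70
Fee: $20,960.00 + $39,445.00 + $12,950.00 + $7,658.70 = $81,013.70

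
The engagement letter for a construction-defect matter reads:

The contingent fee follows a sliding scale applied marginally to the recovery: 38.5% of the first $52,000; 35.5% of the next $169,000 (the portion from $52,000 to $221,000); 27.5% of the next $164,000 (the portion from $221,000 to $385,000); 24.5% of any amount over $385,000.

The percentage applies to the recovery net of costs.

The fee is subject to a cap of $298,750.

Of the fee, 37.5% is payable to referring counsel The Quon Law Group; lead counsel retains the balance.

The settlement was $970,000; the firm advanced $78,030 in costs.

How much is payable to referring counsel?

Fee base (net of costs): $970,000 − $78,030 = $891,970
First $52,000 at 38.5% = $20,020.00
Next $169,000 at 35.5% = $59,995.00
Next $164,000 at 27.5% = $45,100.00
Remaining $506,970 at 24.5% = $124,207.65
Fee: $20,020.00 + $59,995.00 + $45,100.00 + $124,207.65 = $249,322.65
$249,322.65 is under the $298,750 cap.
Referral share: 37.5% of $249,322.65 = $93,495.99; lead counsel retains $249,322.65 − $93,495.99 = $155,826.66.

$93,495.99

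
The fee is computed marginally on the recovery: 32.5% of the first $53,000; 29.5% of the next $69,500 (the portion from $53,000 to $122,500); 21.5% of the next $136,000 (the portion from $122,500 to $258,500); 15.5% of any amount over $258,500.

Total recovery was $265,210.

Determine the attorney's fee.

$68,007.55

First $53,000 at 32.5% = $17,225.00
Next $69,500 at 29.5% = $20,502.50
Next $136,000 at 21.5% = $29,240.00
Remaining $6,710 at 15.5% = $1,040.05
Fee: $17,225.00 + $20,502.50 + $29,240.00 + $1,040.05 = $68,007.55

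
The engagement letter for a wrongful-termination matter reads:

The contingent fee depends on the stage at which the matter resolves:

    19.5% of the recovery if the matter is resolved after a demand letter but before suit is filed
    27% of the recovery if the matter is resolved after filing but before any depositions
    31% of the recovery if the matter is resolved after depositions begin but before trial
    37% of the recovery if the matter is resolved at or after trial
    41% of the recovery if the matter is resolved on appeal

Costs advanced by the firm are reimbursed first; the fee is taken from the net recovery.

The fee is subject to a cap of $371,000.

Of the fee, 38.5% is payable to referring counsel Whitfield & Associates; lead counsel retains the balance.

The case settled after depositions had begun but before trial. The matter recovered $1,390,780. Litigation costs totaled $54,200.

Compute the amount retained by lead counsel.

Fee base (net of costs): $1,390,780 − $54,200 = $1,336,580
The matter settled after depositions had begun but before trial, so the 31% rate applies.
$1,336,580 × 31% = $414,339.80
$414,339.80 exceeds the $371,000 cap, so the fee is capped at $371,000.00.
Referral share: 38.5% of $371,000.00 = $142,835.00; lead counsel retains $371,000.00 − $142,835.00 = $228,165.00.

$228,165.00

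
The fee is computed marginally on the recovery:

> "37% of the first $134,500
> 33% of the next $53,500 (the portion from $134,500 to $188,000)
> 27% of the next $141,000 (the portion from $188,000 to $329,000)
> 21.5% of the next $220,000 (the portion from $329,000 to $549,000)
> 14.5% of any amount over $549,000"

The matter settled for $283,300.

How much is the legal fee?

First $134,500 at 37% = $49,765.00
Next $53,500 at 33% = $17,655.00
Remaining $95,300 at 27% = $25,731.00
Fee: $49,765.00 + $17,655.00 + $25,731.00 = $93,151.00

$93,151.00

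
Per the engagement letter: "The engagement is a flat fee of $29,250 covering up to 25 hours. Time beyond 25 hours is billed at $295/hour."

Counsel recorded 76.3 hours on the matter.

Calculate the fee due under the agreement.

$44,383.50

Flat fee: $29,250.00
Excess hours: 76.3 − 25 = 51.3
Overrun: 51.3 × $295 = $15,133.50
Total: $29,250.00 + $15,133.50 = $44,383.50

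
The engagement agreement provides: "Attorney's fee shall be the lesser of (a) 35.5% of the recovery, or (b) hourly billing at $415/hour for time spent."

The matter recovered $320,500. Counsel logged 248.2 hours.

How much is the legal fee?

$103,003.00

(a) 35.5% of $320,500 = $113,777.50
(b) 248.2 × $415 = $103,003.00
The lesser is (b): $103,003.00.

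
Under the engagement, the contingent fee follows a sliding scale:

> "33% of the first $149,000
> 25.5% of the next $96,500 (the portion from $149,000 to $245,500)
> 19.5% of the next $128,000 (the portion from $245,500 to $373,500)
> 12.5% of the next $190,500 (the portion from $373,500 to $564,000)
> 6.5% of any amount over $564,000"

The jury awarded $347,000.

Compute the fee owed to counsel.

$93,570.00

First $149,000 at 33% = $49,170.00
Next $96,500 at 25.5% = $24,607.50
Remaining $101,500 at 19.5% = $19,792.50
Fee: $49,170.00 + $24,607.50 + $19,792.50 = $93,570.00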